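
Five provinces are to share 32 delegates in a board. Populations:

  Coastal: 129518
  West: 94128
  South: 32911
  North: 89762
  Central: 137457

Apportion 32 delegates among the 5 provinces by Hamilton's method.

Total 483776; standard divisor 483776/32 = 15118.
Standard quotas: Coastal 8.5671, West 6.2262, South 2.1769, North 5.9374, Central 9.0923.
Lower quotas: Coastal 8, West 6, South 2, North 5, Central 9 (sum 30, leaving 2 seats).
Remainders in descending order: North 0.9374, Coastal 0.5671, West 0.2262, South 0.1769, Central 0.0923.
The surplus seats go to North, Coastal.

Coastal 9; West 6; South 2; North 6; Central 9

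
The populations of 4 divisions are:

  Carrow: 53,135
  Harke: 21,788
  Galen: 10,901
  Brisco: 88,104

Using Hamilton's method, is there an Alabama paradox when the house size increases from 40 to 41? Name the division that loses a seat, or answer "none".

none

At 40 seats: Carrow 12, Harke 5, Galen 3, Brisco 20.
At 41 seats: Carrow 12, Harke 5, Galen 3, Brisco 21.
No division's allocation decreased.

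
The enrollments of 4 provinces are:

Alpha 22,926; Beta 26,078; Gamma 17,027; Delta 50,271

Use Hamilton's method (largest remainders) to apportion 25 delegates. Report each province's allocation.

Alpha: 5; Beta: 5; Gamma: 4; Delta: 11

Standard divisor: 116302 ÷ 25 ≈ 4652.08.
Standard quotas: Alpha 4.9281, Beta 5.6057, Gamma 3.6601, Delta 10.8061.
Lower quotas: Alpha 4, Beta 5, Gamma 3, Delta 10 (sum 22, leaving 3 seats).
Remainders in descending order: Alpha 0.9281, Delta 0.8061, Gamma 0.6601, Beta 0.6057.
The surplus seats go to Alpha, Delta, Gamma.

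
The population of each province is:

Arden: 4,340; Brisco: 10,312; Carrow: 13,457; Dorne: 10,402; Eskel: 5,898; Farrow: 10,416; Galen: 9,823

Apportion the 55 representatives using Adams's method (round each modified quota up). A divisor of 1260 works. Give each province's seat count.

Arden 4, Brisco 9, Carrow 11, Dorne 9, Eskel 5, Farrow 9, Galen 8

With modified divisor 1260: modified quotas Arden 3.444, Brisco 8.184, Carrow 10.680, Dorne 8.256, Eskel 4.681, Farrow 8.267, Galen 7.796.
Rounding up: Arden 4, Brisco 9, Carrow 11, Dorne 9, Eskel 5, Farrow 9, Galen 8 (total 55).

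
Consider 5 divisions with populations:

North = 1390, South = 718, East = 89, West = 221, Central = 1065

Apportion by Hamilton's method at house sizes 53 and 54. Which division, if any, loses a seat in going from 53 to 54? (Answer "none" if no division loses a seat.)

At 53 seats: North 21, South 11, East 1, West 4, Central 16.
At 54 seats: North 22, South 11, East 1, West 3, Central 17.
West drops from 4 to 3.

West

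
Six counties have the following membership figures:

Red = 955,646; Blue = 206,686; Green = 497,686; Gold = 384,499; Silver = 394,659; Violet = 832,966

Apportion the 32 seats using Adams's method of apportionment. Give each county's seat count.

Red 9, Blue 2, Green 5, Gold 4, Silver 4, Violet 8

Standard divisor 3272142/32 ≈ 102254.438; standard quotas: Red 9.346, Blue 2.021, Green 4.867, Gold 3.760, Silver 3.860, Violet 8.146.
Rounding up gives 10, 3, 5, 4, 4, 9 = 35 seats, so the divisor must be adjusted.
With modified divisor 112600: modified quotas Red 8.487, Blue 1.836, Green 4.420, Gold 3.415, Silver 3.505, Violet 7.398.
Rounding up: Red 9, Blue 2, Green 5, Gold 4, Silver 4, Violet 8 (total 32).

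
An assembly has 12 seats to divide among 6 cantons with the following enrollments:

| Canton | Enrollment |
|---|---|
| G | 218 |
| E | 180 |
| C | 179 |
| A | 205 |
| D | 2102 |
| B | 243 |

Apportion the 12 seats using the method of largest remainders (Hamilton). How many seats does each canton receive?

Standard divisor: 3127 ÷ 12 ≈ 260.583.
Standard quotas: G 0.837, E 0.691, C 0.687, A 0.787, D 8.067, B 0.933.
Lower quotas: G 0, E 0, C 0, A 0, D 8, B 0 (sum 8, leaving 4 seats).
Remainders in descending order: B 0.933, G 0.837, A 0.787, E 0.691, C 0.687, D 0.067.
Largest remainders: B, G, A, E receive the extra seats.

G=1; E=1; C=0; A=1; D=8; B=1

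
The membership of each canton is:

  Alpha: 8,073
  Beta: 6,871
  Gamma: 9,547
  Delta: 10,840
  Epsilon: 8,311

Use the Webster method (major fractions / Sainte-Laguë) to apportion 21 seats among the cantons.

Standard divisor 43642/21 ≈ 2078.19; standard quotas: Alpha 3.885, Beta 3.306, Gamma 4.594, Delta 5.216, Epsilon 3.999.
Rounding to the nearest integer gives Alpha 4, Beta 3, Gamma 5, Delta 5, Epsilon 4 — total 21, matching the house size, so no adjustment is needed.

Alpha: 4; Beta: 3; Gamma: 5; Delta: 5; Epsilon: 4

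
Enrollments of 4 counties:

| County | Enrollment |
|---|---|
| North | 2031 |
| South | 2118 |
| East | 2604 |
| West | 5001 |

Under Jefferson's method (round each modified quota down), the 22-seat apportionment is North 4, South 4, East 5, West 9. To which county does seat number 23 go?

West

Priority for the next seat is population ÷ (current seats + 1).
Priorities: North 406.200, South 423.600, East 434.000, West 500.100.
Highest priority: West.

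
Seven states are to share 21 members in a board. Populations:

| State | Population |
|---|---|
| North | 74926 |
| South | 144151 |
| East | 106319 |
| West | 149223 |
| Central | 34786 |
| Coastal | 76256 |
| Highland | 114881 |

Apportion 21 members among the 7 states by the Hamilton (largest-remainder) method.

North=2, South=4, East=3, West=5, Central=1, Coastal=2, Highland=4

Standard divisor: 700542 ÷ 21 ≈ 33359.143.
Standard quotas: North 2.2460, South 4.3212, East 3.1871, West 4.4732, Central 1.0428, Coastal 2.2859, Highland 3.4438.
Lower quotas: North 2, South 4, East 3, West 4, Central 1, Coastal 2, Highland 3 (sum 19, leaving 2 seats).
Remainders in descending order: West 0.4732, Highland 0.4438, South 0.3212, Coastal 0.2859, North 0.2460, East 0.1871, Central 0.0428.
Largest remainders: West, Highland receive the extra seats.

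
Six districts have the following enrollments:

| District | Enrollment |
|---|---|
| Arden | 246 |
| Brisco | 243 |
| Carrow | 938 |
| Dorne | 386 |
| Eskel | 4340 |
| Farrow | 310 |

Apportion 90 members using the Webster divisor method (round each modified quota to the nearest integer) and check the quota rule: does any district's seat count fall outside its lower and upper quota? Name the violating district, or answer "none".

Eskel

Standard quotas: Arden 3.426, Brisco 3.384, Carrow 13.062, Dorne 5.375, Eskel 60.436, Farrow 4.317.
Webster allocation: Arden 3, Brisco 3, Carrow 13, Dorne 5, Eskel 62, Farrow 4.
Eskel has quota 60.436 (lower 60, upper 61) but receives 62 — outside the quota interval.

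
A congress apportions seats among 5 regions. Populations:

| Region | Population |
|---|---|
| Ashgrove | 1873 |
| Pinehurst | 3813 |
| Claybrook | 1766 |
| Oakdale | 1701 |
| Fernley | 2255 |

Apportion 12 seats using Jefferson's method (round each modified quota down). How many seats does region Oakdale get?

Standard divisor 11408/12 ≈ 950.667; standard quotas: Ashgrove 1.970, Pinehurst 4.011, Claybrook 1.858, Oakdale 1.789, Fernley 2.372.
Rounding down gives 1, 4, 1, 1, 2 = 9 seats, so the divisor must be adjusted.
With modified divisor 800: modified quotas Ashgrove 2.341, Pinehurst 4.766, Claybrook 2.208, Oakdale 2.126, Fernley 2.819.
Rounding down: Ashgrove 2, Pinehurst 4, Claybrook 2, Oakdale 2, Fernley 2 (total 12).
Oakdale receives 2.

2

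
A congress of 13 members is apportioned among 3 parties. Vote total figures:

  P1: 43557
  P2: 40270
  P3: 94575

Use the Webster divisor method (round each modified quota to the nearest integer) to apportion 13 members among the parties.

Standard divisor 178402/13 ≈ 13723.231; standard quotas: P1 3.174, P2 2.934, P3 6.892.
Rounding to the nearest integer gives P1 3, P2 3, P3 7 — total 13, matching the house size, so no adjustment is needed.

P1=3, P2=3, P3=7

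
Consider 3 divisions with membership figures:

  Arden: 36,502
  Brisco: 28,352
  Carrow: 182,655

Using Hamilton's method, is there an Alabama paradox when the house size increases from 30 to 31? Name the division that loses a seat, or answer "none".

At 30 seats: Arden 4, Brisco 4, Carrow 22.
At 31 seats: Arden 5, Brisco 3, Carrow 23.
Brisco drops from 4 to 3.

Brisco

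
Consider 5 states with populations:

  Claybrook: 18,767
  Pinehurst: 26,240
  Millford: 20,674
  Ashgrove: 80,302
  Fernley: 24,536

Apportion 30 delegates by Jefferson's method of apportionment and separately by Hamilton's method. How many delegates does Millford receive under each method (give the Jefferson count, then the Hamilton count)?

Jefferson: Claybrook 3, Pinehurst 5, Millford 3, Ashgrove 15, Fernley 4.
Hamilton: Claybrook 3, Pinehurst 5, Millford 4, Ashgrove 14, Fernley 4.
Millford gets 3 under Jefferson and 4 under Hamilton.

3 and 4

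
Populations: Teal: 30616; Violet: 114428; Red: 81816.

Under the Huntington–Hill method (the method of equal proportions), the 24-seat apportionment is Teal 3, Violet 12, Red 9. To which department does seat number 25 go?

Priority for the next seat is population ÷ (√(s·(s+1))).
Priorities: Teal 8838.078, Violet 9161.572, Red 8624.164.
Highest priority: Violet.

Violet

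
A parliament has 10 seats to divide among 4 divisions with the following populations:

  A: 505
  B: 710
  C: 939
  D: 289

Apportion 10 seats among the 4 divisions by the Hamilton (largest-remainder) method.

A: 2, B: 3, C: 4, D: 1

Total 2443; standard divisor 2443/10 ≈ 244.3.
Standard quotas: A 2.067, B 2.906, C 3.844, D 1.183.
Lower quotas: A 2, B 2, C 3, D 1 (sum 8, leaving 2 seats).
Remainders in descending order: B 0.906, C 0.844, D 0.183, A 0.067.
Largest remainders: B, C receive the extra seats.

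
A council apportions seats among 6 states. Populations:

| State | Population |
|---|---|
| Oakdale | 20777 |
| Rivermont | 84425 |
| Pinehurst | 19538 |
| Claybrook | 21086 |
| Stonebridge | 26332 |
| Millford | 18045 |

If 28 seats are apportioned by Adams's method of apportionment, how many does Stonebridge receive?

Standard divisor 190203/28 ≈ 6792.964; standard quotas: Oakdale 3.059, Rivermont 12.428, Pinehurst 2.876, Claybrook 3.104, Stonebridge 3.876, Millford 2.656.
Rounding up gives 4, 13, 3, 4, 4, 3 = 31 seats, so the divisor must be adjusted.
With modified divisor 7400: modified quotas Oakdale 2.808, Rivermont 11.409, Pinehurst 2.640, Claybrook 2.849, Stonebridge 3.558, Millford 2.439.
Rounding up: Oakdale 3, Rivermont 12, Pinehurst 3, Claybrook 3, Stonebridge 4, Millford 3 (total 28).
Stonebridge receives 4.

4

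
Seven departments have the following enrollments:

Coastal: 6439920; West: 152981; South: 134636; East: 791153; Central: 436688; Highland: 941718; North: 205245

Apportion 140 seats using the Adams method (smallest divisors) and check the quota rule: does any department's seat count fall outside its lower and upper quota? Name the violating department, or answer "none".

Coastal

Standard quotas: Coastal 99.050, West 2.353, South 2.071, East 12.168, Central 6.717, Highland 14.484, North 3.157.
Adams allocation: Coastal 96, West 3, South 3, East 12, Central 7, Highland 15, North 4.
Coastal has quota 99.050 (lower 99, upper 100) but receives 96 — outside the quota interval.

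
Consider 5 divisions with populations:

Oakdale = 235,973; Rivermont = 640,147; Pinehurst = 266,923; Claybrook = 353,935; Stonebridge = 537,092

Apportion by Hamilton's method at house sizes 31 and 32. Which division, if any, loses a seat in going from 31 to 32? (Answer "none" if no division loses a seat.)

At 31 seats: Oakdale 4, Rivermont 10, Pinehurst 4, Claybrook 5, Stonebridge 8.
At 32 seats: Oakdale 4, Rivermont 10, Pinehurst 4, Claybrook 6, Stonebridge 8.
No division's allocation decreased.

none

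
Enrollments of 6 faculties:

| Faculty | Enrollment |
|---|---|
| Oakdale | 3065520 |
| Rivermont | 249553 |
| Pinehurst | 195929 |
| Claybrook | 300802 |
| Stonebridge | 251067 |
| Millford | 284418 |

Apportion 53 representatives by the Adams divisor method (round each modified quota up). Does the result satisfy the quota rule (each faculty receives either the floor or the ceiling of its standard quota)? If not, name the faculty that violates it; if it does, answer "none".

Standard quotas: Oakdale 37.373, Rivermont 3.042, Pinehurst 2.389, Claybrook 3.667, Stonebridge 3.061, Millford 3.467.
Adams allocation: Oakdale 36, Rivermont 3, Pinehurst 3, Claybrook 4, Stonebridge 3, Millford 4.
Oakdale has quota 37.373 (lower 37, upper 38) but receives 36 — outside the quota interval.

Oakdale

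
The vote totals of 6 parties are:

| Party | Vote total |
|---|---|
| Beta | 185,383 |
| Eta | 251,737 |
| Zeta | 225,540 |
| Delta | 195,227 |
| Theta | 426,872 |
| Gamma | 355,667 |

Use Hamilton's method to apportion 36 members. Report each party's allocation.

Standard divisor: 1640426 ÷ 36 ≈ 45567.389.
Standard quotas: Beta 4.0683, Eta 5.5245, Zeta 4.9496, Delta 4.2844, Theta 9.3679, Gamma 7.8053.
Lower quotas: Beta 4, Eta 5, Zeta 4, Delta 4, Theta 9, Gamma 7 (sum 33, leaving 3 seats).
Remainders in descending order: Zeta 0.9496, Gamma 0.8053, Eta 0.5245, Theta 0.3679, Delta 0.2844, Beta 0.0683.
The surplus seats go to Zeta, Gamma, Eta.

Beta=4, Eta=6, Zeta=5, Delta=4, Theta=9, Gamma=8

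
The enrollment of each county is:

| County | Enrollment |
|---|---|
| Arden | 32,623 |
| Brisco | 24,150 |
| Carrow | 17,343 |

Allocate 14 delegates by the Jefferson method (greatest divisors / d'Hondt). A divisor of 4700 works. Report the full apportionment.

Arden 6, Brisco 5, Carrow 3

With modified divisor 4700: modified quotas Arden 6.941, Brisco 5.138, Carrow 3.690.
Rounding down: Arden 6, Brisco 5, Carrow 3 (total 14).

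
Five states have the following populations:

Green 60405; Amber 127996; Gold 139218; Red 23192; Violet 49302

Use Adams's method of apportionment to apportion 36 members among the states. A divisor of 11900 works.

With modified divisor 11900: modified quotas Green 5.076, Amber 10.756, Gold 11.699, Red 1.949, Violet 4.143.
Rounding up: Green 6, Amber 11, Gold 12, Red 2, Violet 5 (total 36).

Green: 6; Amber: 11; Gold: 12; Red: 2; Violet: 5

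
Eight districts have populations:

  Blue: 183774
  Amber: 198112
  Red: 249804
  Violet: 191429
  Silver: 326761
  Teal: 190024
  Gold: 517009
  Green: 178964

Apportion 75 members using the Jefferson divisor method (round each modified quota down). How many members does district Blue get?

7

Standard divisor 2035877/75 ≈ 27145.027; standard quotas: Blue 6.770, Amber 7.298, Red 9.203, Violet 7.052, Silver 12.038, Teal 7.000, Gold 19.046, Green 6.593.
Rounding down gives 6, 7, 9, 7, 12, 7, 19, 6 = 73 seats, so the divisor must be adjusted.
With modified divisor 25700: modified quotas Blue 7.151, Amber 7.709, Red 9.720, Violet 7.449, Silver 12.714, Teal 7.394, Gold 20.117, Green 6.964.
Rounding down: Blue 7, Amber 7, Red 9, Violet 7, Silver 12, Teal 7, Gold 20, Green 6 (total 75).
Blue receives 7.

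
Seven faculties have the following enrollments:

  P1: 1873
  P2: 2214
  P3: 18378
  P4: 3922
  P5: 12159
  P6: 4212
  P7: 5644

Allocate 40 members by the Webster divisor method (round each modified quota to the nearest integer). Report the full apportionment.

P1: 2, P2: 2, P3: 15, P4: 3, P5: 10, P6: 3, P7: 5

Standard divisor 48402/40 ≈ 1210.05; standard quotas: P1 1.548, P2 1.830, P3 15.188, P4 3.241, P5 10.048, P6 3.481, P7 4.664.
Rounding to the nearest integer gives P1 2, P2 2, P3 15, P4 3, P5 10, P6 3, P7 5 — total 40, matching the house size, so no adjustment is needed.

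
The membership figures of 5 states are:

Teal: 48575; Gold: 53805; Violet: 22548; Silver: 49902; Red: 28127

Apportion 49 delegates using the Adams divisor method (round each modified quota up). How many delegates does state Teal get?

11

Standard divisor 202957/49 ≈ 4141.98; standard quotas: Teal 11.727, Gold 12.990, Violet 5.444, Silver 12.048, Red 6.791.
Rounding up gives 12, 13, 6, 13, 7 = 51 seats, so the divisor must be adjusted.
With modified divisor 4450: modified quotas Teal 10.916, Gold 12.091, Violet 5.067, Silver 11.214, Red 6.321.
Rounding up: Teal 11, Gold 13, Violet 6, Silver 12, Red 7 (total 49).
Teal receives 11.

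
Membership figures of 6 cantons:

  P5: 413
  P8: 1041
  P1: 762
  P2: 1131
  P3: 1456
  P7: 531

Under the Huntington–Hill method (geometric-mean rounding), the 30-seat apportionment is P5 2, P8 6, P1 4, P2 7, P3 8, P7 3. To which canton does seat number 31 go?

P3

Priority for the next seat is population ÷ (√(s·(s+1))).
Priorities: P5 168.607, P8 160.630, P1 170.388, P2 151.136, P3 171.591, P7 153.286.
Highest priority: P3.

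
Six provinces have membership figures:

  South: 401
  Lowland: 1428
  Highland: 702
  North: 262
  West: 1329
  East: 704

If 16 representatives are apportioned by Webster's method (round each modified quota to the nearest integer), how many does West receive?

5

Standard divisor 4826/16 ≈ 301.625; standard quotas: South 1.329, Lowland 4.734, Highland 2.327, North 0.869, West 4.406, East 2.334.
Rounding to the nearest integer gives 1, 5, 2, 1, 4, 2 = 15 seats, so the divisor must be adjusted.
With modified divisor 290: modified quotas South 1.383, Lowland 4.924, Highland 2.421, North 0.903, West 4.583, East 2.428.
Rounding to the nearest integer: South 1, Lowland 5, Highland 2, North 1, West 5, East 2 (total 16).
West receives 5.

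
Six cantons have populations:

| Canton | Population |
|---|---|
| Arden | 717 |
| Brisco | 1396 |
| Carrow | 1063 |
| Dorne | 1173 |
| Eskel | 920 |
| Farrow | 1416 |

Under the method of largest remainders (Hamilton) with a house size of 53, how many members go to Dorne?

9

The standard divisor is 6685/53 ≈ 126.132.
Standard quotas: Arden 5.685, Brisco 11.068, Carrow 8.428, Dorne 9.300, Eskel 7.294, Farrow 11.226.
Lower quotas: Arden 5, Brisco 11, Carrow 8, Dorne 9, Eskel 7, Farrow 11 (sum 51, leaving 2 seats).
Remainders in descending order: Arden 0.685, Carrow 0.428, Dorne 0.300, Eskel 0.294, Farrow 0.226, Brisco 0.068.
The surplus seats go to Arden, Carrow.
Dorne receives 9.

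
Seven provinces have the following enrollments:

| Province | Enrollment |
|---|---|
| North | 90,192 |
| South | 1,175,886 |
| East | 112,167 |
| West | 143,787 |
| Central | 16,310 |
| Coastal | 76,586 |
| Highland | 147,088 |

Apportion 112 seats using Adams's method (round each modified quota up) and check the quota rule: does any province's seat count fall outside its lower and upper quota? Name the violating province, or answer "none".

South

Standard quotas: North 5.733, South 74.743, East 7.130, West 9.140, Central 1.037, Coastal 4.868, Highland 9.349.
Adams allocation: North 6, South 73, East 7, West 9, Central 2, Coastal 5, Highland 10.
South has quota 74.743 (lower 74, upper 75) but receives 73 — outside the quota interval.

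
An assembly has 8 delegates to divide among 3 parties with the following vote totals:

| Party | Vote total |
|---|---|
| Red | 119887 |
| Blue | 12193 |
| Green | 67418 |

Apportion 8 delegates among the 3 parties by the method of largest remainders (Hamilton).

Standard divisor: 199498 ÷ 8 ≈ 24937.25.
Standard quotas: Red 4.8075, Blue 0.4889, Green 2.7035.
Lower quotas: Red 4, Blue 0, Green 2 (sum 6, leaving 2 seats).
Remainders in descending order: Red 0.8075, Green 0.7035, Blue 0.4889.
Largest remainders: Red, Green receive the extra seats.

Red: 5, Blue: 0, Green: 3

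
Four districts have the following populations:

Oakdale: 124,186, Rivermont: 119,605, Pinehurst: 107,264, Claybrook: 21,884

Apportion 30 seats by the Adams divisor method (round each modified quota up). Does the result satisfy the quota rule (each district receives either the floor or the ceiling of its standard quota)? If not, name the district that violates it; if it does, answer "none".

none

Standard quotas: Oakdale 9.990, Rivermont 9.621, Pinehurst 8.629, Claybrook 1.760.
Adams allocation: Oakdale 10, Rivermont 9, Pinehurst 9, Claybrook 2.
Every allocation lies between the lower and upper quota.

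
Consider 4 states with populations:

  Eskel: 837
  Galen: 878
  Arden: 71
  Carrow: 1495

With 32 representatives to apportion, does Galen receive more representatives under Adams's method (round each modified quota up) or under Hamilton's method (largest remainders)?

Adams

Adams: Eskel 8, Galen 9, Arden 1, Carrow 14.
Hamilton: Eskel 8, Galen 8, Arden 1, Carrow 15.
Galen gets 9 under Adams and 8 under Hamilton.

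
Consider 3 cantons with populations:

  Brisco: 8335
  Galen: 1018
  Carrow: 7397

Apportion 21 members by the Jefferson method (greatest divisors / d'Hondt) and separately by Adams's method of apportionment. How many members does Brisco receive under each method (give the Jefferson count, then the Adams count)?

Jefferson: Brisco 11, Galen 1, Carrow 9.
Adams: Brisco 10, Galen 2, Carrow 9.
Brisco gets 11 under Jefferson and 10 under Adams.

11 and 10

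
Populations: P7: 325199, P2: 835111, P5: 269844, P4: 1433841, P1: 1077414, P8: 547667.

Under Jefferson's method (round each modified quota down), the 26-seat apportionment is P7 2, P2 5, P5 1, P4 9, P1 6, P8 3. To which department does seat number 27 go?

P1

Priority for the next seat is population ÷ (current seats + 1).
Priorities: P7 108399.667, P2 139185.167, P5 134922.000, P4 143384.100, P1 153916.286, P8 136916.750.
Highest priority: P1.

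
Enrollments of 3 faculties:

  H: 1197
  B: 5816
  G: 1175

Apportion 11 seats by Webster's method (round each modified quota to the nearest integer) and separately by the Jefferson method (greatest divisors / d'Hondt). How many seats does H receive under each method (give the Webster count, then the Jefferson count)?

Webster: H 2, B 7, G 2.
Jefferson: H 1, B 9, G 1.
H gets 2 under Webster and 1 under Jefferson.

2 and 1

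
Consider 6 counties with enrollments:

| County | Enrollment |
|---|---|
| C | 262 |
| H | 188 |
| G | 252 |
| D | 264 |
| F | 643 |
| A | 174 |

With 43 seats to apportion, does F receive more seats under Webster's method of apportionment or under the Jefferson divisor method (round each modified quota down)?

Webster: C 6, H 5, G 6, D 6, F 16, A 4.
Jefferson: C 6, H 4, G 6, D 6, F 17, A 4.
F gets 16 under Webster and 17 under Jefferson.

Jefferson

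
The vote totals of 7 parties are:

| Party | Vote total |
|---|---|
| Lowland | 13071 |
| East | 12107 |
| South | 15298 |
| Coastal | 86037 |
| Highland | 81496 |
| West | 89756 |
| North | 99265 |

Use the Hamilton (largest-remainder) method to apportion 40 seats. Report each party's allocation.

The standard divisor is 397030/40 ≈ 9925.75.
Standard quotas: Lowland 1.3169, East 1.2198, South 1.5412, Coastal 8.6681, Highland 8.2106, West 9.0427, North 10.0008.
Lower quotas: Lowland 1, East 1, South 1, Coastal 8, Highland 8, West 9, North 10 (sum 38, leaving 2 seats).
Remainders in descending order: Coastal 0.6681, South 0.5412, Lowland 0.3169, East 0.2198, Highland 0.2106, West 0.0427, North 0.0008.
Largest remainders: Coastal, South receive the extra seats.

Lowland=1, East=1, South=2, Coastal=9, Highland=8, West=9, North=10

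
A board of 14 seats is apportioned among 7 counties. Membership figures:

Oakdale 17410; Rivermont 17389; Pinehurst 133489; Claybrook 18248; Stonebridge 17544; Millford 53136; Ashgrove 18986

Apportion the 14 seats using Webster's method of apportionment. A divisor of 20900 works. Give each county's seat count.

Oakdale 1; Rivermont 1; Pinehurst 6; Claybrook 1; Stonebridge 1; Millford 3; Ashgrove 1

With modified divisor 20900: modified quotas Oakdale 0.833, Rivermont 0.832, Pinehurst 6.387, Claybrook 0.873, Stonebridge 0.839, Millford 2.542, Ashgrove 0.908.
Rounding to the nearest integer: Oakdale 1, Rivermont 1, Pinehurst 6, Claybrook 1, Stonebridge 1, Millford 3, Ashgrove 1 (total 14).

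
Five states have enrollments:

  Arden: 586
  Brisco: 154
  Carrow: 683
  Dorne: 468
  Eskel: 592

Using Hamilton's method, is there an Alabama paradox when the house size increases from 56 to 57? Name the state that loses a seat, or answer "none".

At 56 seats: Arden 13, Brisco 4, Carrow 15, Dorne 11, Eskel 13.
At 57 seats: Arden 13, Brisco 3, Carrow 16, Dorne 11, Eskel 14.
Brisco drops from 4 to 3.

Brisco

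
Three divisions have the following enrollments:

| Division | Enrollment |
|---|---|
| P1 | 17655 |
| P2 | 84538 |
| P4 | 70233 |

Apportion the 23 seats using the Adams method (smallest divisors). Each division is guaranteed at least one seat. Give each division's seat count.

Standard divisor 172426/23 ≈ 7496.783; standard quotas: P1 2.355, P2 11.277, P4 9.368.
Rounding up gives 3, 12, 10 = 25 seats, so the divisor must be adjusted.
With modified divisor 8100: modified quotas P1 2.180, P2 10.437, P4 8.671.
Rounding up: P1 3, P2 11, P4 9 (total 23).

P1 3, P2 11, P4 9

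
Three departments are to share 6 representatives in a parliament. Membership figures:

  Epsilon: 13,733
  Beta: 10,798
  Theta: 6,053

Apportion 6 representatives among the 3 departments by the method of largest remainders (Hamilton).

Standard divisor: 30584 ÷ 6 ≈ 5097.333.
Standard quotas: Epsilon 2.6942, Beta 2.1184, Theta 1.1875.
Lower quotas: Epsilon 2, Beta 2, Theta 1 (sum 5, leaving 1 seat).
Remainders in descending order: Epsilon 0.6942, Theta 0.1875, Beta 0.1184.
Largest remainder: Epsilon receives the extra seat.

Epsilon=3, Beta=2, Theta=1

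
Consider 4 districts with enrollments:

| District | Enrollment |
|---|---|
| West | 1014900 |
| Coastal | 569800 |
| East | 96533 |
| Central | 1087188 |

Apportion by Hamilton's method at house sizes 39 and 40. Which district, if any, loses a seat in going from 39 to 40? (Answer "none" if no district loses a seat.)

At 39 seats: West 14, Coastal 8, East 2, Central 15.
At 40 seats: West 15, Coastal 8, East 1, Central 16.
East drops from 2 to 1.

East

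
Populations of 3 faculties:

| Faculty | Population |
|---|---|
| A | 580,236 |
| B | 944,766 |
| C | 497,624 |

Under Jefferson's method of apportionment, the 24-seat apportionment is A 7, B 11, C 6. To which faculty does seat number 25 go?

Priority for the next seat is population ÷ (current seats + 1).
Priorities: A 72529.500, B 78730.500, C 71089.143.
Highest priority: B.

B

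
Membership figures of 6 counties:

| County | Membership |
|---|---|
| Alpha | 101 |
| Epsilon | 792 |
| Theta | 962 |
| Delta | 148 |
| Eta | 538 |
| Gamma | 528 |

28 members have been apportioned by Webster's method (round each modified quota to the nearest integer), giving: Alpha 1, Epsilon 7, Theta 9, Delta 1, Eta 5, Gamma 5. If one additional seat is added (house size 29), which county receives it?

Epsilon

Priority for the next seat is population ÷ (current seats + 0.5).
Priorities: Alpha 67.333, Epsilon 105.600, Theta 101.263, Delta 98.667, Eta 97.818, Gamma 96.000.
Highest priority: Epsilon.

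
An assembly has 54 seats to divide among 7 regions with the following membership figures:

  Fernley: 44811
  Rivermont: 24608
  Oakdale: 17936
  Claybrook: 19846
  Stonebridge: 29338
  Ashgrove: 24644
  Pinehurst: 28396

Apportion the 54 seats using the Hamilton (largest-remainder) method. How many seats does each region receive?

Fernley 13; Rivermont 7; Oakdale 5; Claybrook 6; Stonebridge 8; Ashgrove 7; Pinehurst 8

Total 189579; standard divisor 189579/54 ≈ 3510.722.
Standard quotas: Fernley 12.7640, Rivermont 7.0094, Oakdale 5.1089, Claybrook 5.6530, Stonebridge 8.3567, Ashgrove 7.0196, Pinehurst 8.0884.
Lower quotas: Fernley 12, Rivermont 7, Oakdale 5, Claybrook 5, Stonebridge 8, Ashgrove 7, Pinehurst 8 (sum 52, leaving 2 seats).
Remainders in descending order: Fernley 0.7640, Claybrook 0.6530, Stonebridge 0.3567, Oakdale 0.1089, Pinehurst 0.0884, Ashgrove 0.0196, Rivermont 0.0094.
The surplus seats go to Fernley, Claybrook.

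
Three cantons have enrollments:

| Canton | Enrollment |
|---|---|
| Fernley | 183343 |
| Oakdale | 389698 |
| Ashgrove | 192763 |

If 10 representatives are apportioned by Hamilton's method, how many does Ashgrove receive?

3

The standard divisor is 765804/10 ≈ 76580.4.
Standard quotas: Fernley 2.3941, Oakdale 5.0887, Ashgrove 2.5171.
Lower quotas: Fernley 2, Oakdale 5, Ashgrove 2 (sum 9, leaving 1 seat).
Remainders in descending order: Ashgrove 0.5171, Fernley 0.3941, Oakdale 0.0887.
Largest remainder: Ashgrove receives the extra seat.
Ashgrove receives 3.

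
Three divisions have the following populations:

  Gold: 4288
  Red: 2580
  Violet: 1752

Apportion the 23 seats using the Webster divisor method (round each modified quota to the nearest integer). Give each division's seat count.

Gold 11, Red 7, Violet 5

Standard divisor 8620/23 ≈ 374.783; standard quotas: Gold 11.441, Red 6.884, Violet 4.675.
Rounding to the nearest integer gives Gold 11, Red 7, Violet 5 — total 23, matching the house size, so no adjustment is needed.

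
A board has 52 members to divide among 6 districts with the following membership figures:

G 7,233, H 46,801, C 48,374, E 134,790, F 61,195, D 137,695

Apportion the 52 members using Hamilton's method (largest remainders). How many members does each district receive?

Standard divisor: 436088 ÷ 52 ≈ 8386.308.
Standard quotas: G 0.8625, H 5.5806, C 5.7682, E 16.0726, F 7.2970, D 16.4190.
Lower quotas: G 0, H 5, C 5, E 16, F 7, D 16 (sum 49, leaving 3 seats).
Remainders in descending order: G 0.8625, C 0.7682, H 0.5806, D 0.4190, F 0.2970, E 0.0726.
The surplus seats go to G, C, H.

G 1, H 6, C 6, E 16, F 7, D 16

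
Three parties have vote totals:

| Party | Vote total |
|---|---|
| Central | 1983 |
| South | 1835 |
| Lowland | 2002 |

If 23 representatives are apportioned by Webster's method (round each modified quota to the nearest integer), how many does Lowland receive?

8

Standard divisor 5820/23 ≈ 253.043; standard quotas: Central 7.837, South 7.252, Lowland 7.912.
Rounding to the nearest integer gives Central 8, South 7, Lowland 8 — total 23, matching the house size, so no adjustment is needed.
Lowland receives 8.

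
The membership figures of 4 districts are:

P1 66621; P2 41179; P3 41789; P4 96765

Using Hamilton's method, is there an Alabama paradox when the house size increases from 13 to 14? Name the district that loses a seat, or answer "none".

none

At 13 seats: P1 4, P2 2, P3 2, P4 5.
At 14 seats: P1 4, P2 2, P3 2, P4 6.
No district's allocation decreased.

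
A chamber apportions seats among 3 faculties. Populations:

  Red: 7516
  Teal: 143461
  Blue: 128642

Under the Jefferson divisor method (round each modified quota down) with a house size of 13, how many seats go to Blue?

6

Standard divisor 279619/13 ≈ 21509.154; standard quotas: Red 0.349, Teal 6.670, Blue 5.981.
Rounding down gives 0, 6, 5 = 11 seats, so the divisor must be adjusted.
With modified divisor 19400: modified quotas Red 0.387, Teal 7.395, Blue 6.631.
Rounding down: Red 0, Teal 7, Blue 6 (total 13).
Blue receives 6.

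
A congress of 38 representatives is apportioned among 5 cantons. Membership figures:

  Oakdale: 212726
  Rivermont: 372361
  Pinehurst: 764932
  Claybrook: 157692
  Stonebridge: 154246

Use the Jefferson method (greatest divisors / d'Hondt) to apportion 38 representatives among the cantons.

Standard divisor 1661957/38 ≈ 43735.711; standard quotas: Oakdale 4.864, Rivermont 8.514, Pinehurst 17.490, Claybrook 3.606, Stonebridge 3.527.
Rounding down gives 4, 8, 17, 3, 3 = 35 seats, so the divisor must be adjusted.
With modified divisor 40800: modified quotas Oakdale 5.214, Rivermont 9.126, Pinehurst 18.748, Claybrook 3.865, Stonebridge 3.781.
Rounding down: Oakdale 5, Rivermont 9, Pinehurst 18, Claybrook 3, Stonebridge 3 (total 38).

Oakdale=5; Rivermont=9; Pinehurst=18; Claybrook=3; Stonebridge=3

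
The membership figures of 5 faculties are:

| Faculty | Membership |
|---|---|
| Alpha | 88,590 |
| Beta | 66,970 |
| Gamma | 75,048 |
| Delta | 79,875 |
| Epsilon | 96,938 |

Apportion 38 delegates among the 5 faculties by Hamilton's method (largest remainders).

The standard divisor is 407421/38 ≈ 10721.605.
Standard quotas: Alpha 8.2628, Beta 6.2463, Gamma 6.9997, Delta 7.4499, Epsilon 9.0414.
Lower quotas: Alpha 8, Beta 6, Gamma 6, Delta 7, Epsilon 9 (sum 36, leaving 2 seats).
Remainders in descending order: Gamma 0.9997, Delta 0.4499, Alpha 0.2628, Beta 0.2463, Epsilon 0.0414.
The surplus seats go to Gamma, Delta.

Alpha 8, Beta 6, Gamma 7, Delta 8, Epsilon 9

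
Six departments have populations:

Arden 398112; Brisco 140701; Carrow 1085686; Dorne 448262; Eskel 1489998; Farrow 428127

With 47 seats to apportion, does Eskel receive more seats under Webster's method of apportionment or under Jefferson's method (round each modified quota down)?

Jefferson

Webster: Arden 5, Brisco 2, Carrow 13, Dorne 5, Eskel 17, Farrow 5.
Jefferson: Arden 5, Brisco 1, Carrow 13, Dorne 5, Eskel 18, Farrow 5.
Eskel gets 17 under Webster and 18 under Jefferson.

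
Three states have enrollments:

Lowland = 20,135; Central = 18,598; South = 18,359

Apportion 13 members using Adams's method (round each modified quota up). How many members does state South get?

Standard divisor 57092/13 ≈ 4391.692; standard quotas: Lowland 4.585, Central 4.235, South 4.180.
Rounding up gives 5, 5, 5 = 15 seats, so the divisor must be adjusted.
With modified divisor 4800: modified quotas Lowland 4.195, Central 3.875, South 3.825.
Rounding up: Lowland 5, Central 4, South 4 (total 13).
South receives 4.

4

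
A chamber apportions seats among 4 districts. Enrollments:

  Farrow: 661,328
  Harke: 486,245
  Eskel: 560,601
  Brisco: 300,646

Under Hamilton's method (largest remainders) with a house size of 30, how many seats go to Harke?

7

Total 2008820; standard divisor 2008820/30 ≈ 66960.667.
Standard quotas: Farrow 9.8764, Harke 7.2617, Eskel 8.3721, Brisco 4.4899.
Lower quotas: Farrow 9, Harke 7, Eskel 8, Brisco 4 (sum 28, leaving 2 seats).
Remainders in descending order: Farrow 0.8764, Brisco 0.4899, Eskel 0.3721, Harke 0.2617.
Largest remainders: Farrow, Brisco receive the extra seats.
Harke receives 7.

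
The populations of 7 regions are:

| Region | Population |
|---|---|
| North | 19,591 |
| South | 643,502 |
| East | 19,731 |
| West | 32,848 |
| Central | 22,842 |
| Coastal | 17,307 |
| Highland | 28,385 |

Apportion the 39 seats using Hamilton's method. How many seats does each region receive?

Total 784206; standard divisor 784206/39 ≈ 20107.846.
Standard quotas: North 0.9743, South 32.0025, East 0.9813, West 1.6336, Central 1.1360, Coastal 0.8607, Highland 1.4116.
Lower quotas: North 0, South 32, East 0, West 1, Central 1, Coastal 0, Highland 1 (sum 35, leaving 4 seats).
Remainders in descending order: East 0.9813, North 0.9743, Coastal 0.8607, West 0.6336, Highland 0.4116, Central 0.1360, South 0.0025.
Largest remainders: East, North, Coastal, West receive the extra seats.

North: 1, South: 32, East: 1, West: 2, Central: 1, Coastal: 1, Highland: 1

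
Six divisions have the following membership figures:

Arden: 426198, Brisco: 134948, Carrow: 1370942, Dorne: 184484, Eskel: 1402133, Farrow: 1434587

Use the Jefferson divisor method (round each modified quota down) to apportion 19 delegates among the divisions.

Standard divisor 4953292/19 ≈ 260699.579; standard quotas: Arden 1.635, Brisco 0.518, Carrow 5.259, Dorne 0.708, Eskel 5.378, Farrow 5.503.
Rounding down gives 1, 0, 5, 0, 5, 5 = 16 seats, so the divisor must be adjusted.
With modified divisor 220800: modified quotas Arden 1.930, Brisco 0.611, Carrow 6.209, Dorne 0.836, Eskel 6.350, Farrow 6.497.
Rounding down: Arden 1, Brisco 0, Carrow 6, Dorne 0, Eskel 6, Farrow 6 (total 19).

Arden 1, Brisco 0, Carrow 6, Dorne 0, Eskel 6, Farrow 6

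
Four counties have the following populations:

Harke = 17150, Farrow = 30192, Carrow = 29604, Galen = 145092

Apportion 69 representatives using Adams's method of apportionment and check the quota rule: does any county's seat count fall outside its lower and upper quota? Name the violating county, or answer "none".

Galen

Standard quotas: Harke 5.329, Farrow 9.382, Carrow 9.200, Galen 45.088.
Adams allocation: Harke 6, Farrow 10, Carrow 9, Galen 44.
Galen has quota 45.088 (lower 45, upper 46) but receives 44 — outside the quota interval.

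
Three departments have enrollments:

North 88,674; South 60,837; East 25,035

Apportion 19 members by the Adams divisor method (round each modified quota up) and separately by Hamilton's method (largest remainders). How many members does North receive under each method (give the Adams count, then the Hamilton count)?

9 and 10

Adams: North 9, South 7, East 3.
Hamilton: North 10, South 6, East 3.
North gets 9 under Adams and 10 under Hamilton.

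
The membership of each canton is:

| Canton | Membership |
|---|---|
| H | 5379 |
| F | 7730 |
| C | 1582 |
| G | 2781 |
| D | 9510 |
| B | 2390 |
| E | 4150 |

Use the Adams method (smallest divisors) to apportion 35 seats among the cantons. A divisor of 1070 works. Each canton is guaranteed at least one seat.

H 6, F 8, C 2, G 3, D 9, B 3, E 4

With modified divisor 1070: modified quotas H 5.027, F 7.224, C 1.479, G 2.599, D 8.888, B 2.234, E 3.879.
Rounding up: H 6, F 8, C 2, G 3, D 9, B 3, E 4 (total 35).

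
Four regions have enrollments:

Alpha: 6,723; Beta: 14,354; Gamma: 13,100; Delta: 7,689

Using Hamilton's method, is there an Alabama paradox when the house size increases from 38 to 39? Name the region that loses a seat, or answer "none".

none

At 38 seats: Alpha 6, Beta 13, Gamma 12, Delta 7.
At 39 seats: Alpha 6, Beta 14, Gamma 12, Delta 7.
No region's allocation decreased.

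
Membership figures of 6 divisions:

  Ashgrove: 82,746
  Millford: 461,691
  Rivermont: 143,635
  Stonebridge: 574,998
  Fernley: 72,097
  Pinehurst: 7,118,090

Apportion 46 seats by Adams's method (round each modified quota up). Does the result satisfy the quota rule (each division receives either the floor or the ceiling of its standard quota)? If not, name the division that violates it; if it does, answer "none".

Standard quotas: Ashgrove 0.450, Millford 2.512, Rivermont 0.782, Stonebridge 3.129, Fernley 0.392, Pinehurst 38.734.
Adams allocation: Ashgrove 1, Millford 3, Rivermont 1, Stonebridge 3, Fernley 1, Pinehurst 37.
Pinehurst has quota 38.734 (lower 38, upper 39) but receives 37 — outside the quota interval.

Pinehurst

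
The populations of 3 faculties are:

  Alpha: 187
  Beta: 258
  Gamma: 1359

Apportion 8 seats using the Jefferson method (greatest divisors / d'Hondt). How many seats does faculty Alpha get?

Standard divisor 1804/8 ≈ 225.5; standard quotas: Alpha 0.829, Beta 1.144, Gamma 6.027.
Rounding down gives 0, 1, 6 = 7 seats, so the divisor must be adjusted.
With modified divisor 191: modified quotas Alpha 0.979, Beta 1.351, Gamma 7.115.
Rounding down: Alpha 0, Beta 1, Gamma 7 (total 8).
Alpha receives 0.

0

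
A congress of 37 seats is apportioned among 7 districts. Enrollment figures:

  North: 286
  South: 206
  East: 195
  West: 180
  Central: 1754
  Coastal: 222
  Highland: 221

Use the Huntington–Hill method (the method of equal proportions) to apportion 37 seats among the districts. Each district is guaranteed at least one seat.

North: 3; South: 3; East: 2; West: 2; Central: 21; Coastal: 3; Highland: 3

With divisor 83: modified quotas North 3.446, South 2.482, East 2.349, West 2.169, Central 21.133, Coastal 2.675, Highland 2.663.
Geometric-mean thresholds: North √(3·4)=3.464, South √(2·3)=2.449, East √(2·3)=2.449, West √(2·3)=2.449, Central √(21·22)=21.494, Coastal √(2·3)=2.449, Highland √(2·3)=2.449.
Each quota rounded against its threshold gives North 3, South 3, East 2, West 2, Central 21, Coastal 3, Highland 3 (total 37).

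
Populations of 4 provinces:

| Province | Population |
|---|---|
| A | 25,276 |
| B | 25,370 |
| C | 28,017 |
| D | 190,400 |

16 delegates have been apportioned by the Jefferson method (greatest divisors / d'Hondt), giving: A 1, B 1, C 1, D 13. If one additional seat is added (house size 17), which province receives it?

C

Priority for the next seat is population ÷ (current seats + 1).
Priorities: A 12638.000, B 12685.000, C 14008.500, D 13600.000.
Highest priority: C.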